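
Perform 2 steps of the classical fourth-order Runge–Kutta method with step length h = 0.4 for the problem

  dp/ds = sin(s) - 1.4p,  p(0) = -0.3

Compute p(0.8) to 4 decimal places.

RK4: k1 = f(s_n, p_n); k2 = f(s_n + h/2, p_n + (h/2)·k1); k3 = f(s_n + h/2, p_n + (h/2)·k2); k4 = f(s_n + h, p_n + h·k3); p_{n+1} = p_n + (h/6)·(k1 + 2k2 + 2k3 + k4).
s=0.000000, p=-0.300000:
  k1 = f(0.000000, -0.300000) = 0.420000
  k2 = f(0.200000, -0.216000) = 0.501069
  k3 = f(0.200000, -0.199786) = 0.478370
  k4 = f(0.400000, -0.108652) = 0.541531
  p ← -0.300000 + (0.4/6)·(k1 + 2k2 + 2k3 + k4) = -0.105306
s=0.400000, p=-0.105306:
  k1 = f(0.400000, -0.105306) = 0.536847
  k2 = f(0.600000, 0.002063) = 0.561754
  k3 = f(0.600000, 0.007045) = 0.554780
  k4 = f(0.800000, 0.116606) = 0.554108
  p ← -0.105306 + (0.4/6)·(k1 + 2k2 + 2k3 + k4) = 0.116295
p(0.8) ≈ 0.1163

0.1163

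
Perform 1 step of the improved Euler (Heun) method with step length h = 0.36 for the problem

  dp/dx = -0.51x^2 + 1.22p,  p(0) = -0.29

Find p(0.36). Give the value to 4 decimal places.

-0.4572

Heun: k1 = f(x_n, p_n); k2 = f(x_n + h, p_n + h·k1); p_{n+1} = p_n + (h/2)·(k1 + k2).
x=0.000000, p=-0.290000:
  k1 = f(0.000000, -0.290000) = -0.353800
  k2 = f(0.360000, -0.417368) = -0.575285
  p ← -0.290000 + (0.36/2)·(-0.353800 + (-0.575285)) = -0.457235
p(0.36) ≈ -0.4572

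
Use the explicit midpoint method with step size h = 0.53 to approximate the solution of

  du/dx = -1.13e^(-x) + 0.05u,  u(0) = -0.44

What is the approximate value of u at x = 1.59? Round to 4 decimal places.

-1.4137

Midpoint: k1 = f(x_n, u_n); k2 = f(x_n + h/2, u_n + (h/2)·k1); u_{n+1} = u_n + h·k2.
x=0.000000, u=-0.440000:
  k1 = f(0.000000, -0.440000) = -1.152000
  k2 = f(0.265000, -0.745280) = -0.904207
  u ← -0.440000 + 0.53·(-0.904207) = -0.919230
x=0.530000, u=-0.919230:
  k1 = f(0.530000, -0.919230) = -0.711085
  k2 = f(0.795000, -1.107667) = -0.565670
  u ← -0.919230 + 0.53·(-0.565670) = -1.219035
x=1.060000, u=-1.219035:
  k1 = f(1.060000, -1.219035) = -0.452447
  k2 = f(1.325000, -1.338933) = -0.367304
  u ← -1.219035 + 0.53·(-0.367304) = -1.413706
u(1.59) ≈ -1.4137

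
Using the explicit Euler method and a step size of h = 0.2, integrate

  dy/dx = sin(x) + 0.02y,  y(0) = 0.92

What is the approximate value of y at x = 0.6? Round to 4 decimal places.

Euler: y_{n+1} = y_n + h·f(x_n, y_n).
x=0.000000, y=0.920000: f=0.018400 → y ← 0.920000 + 0.2·0.018400 = 0.923680
x=0.200000, y=0.923680: f=0.217143 → y ← 0.923680 + 0.2·0.217143 = 0.967109
x=0.400000, y=0.967109: f=0.408761 → y ← 0.967109 + 0.2·0.408761 = 1.048861
y(0.6) ≈ 1.0489

1.0489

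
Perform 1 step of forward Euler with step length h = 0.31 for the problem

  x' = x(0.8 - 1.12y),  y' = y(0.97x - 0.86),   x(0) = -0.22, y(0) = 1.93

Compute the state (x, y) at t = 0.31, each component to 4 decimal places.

-0.1271, 1.2878

Euler on (x,y): x_{n+1} = x_n + h·x', y_{n+1} = y_n + h·y'.
0.000000: (-0.220000, 1.930000); f=(0.299552, -2.071662) → (-0.127139, 1.287785)
(x(0.31), y(0.31)) ≈ (-0.1271, 1.2878)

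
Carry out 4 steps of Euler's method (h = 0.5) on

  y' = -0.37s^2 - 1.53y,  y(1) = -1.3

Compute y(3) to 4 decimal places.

Euler: y_{n+1} = y_n + h·f(s_n, y_n).
s=1.000000, y=-1.300000: f=1.619000 → y ← -1.300000 + 0.5·1.619000 = -0.490500
s=1.500000, y=-0.490500: f=-0.082035 → y ← -0.490500 + 0.5·(-0.082035) = -0.531517
s=2.000000, y=-0.531517: f=-0.666778 → y ← -0.531517 + 0.5·(-0.666778) = -0.864907
s=2.500000, y=-0.864907: f=-0.989193 → y ← -0.864907 + 0.5·(-0.989193) = -1.359503
y(3) ≈ -1.3595

-1.3595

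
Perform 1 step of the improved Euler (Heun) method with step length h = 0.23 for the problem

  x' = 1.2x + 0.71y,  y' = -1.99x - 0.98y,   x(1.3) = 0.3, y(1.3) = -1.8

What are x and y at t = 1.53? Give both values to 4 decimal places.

0.0816, -1.5135

Heun on (x,y): k1 = f(t_n, state_n); k2 = f(t_n + h, state_n + h·k1); state_{n+1} = state_n + (h/2)·(k1 + k2).
1.300000: (0.300000, -1.800000)
  k1 = (-0.918000, 1.167000)
  predictor → (0.088860, -1.531590)
  k2 = (-0.980797, 1.324127)
  → (0.081638, -1.513520)
(x(1.53), y(1.53)) ≈ (0.0816, -1.5135)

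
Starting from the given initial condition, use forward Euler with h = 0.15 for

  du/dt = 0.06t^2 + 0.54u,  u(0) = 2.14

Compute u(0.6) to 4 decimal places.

Euler: u_{n+1} = u_n + h·f(t_n, u_n).
t=0.000000, u=2.140000: f=1.155600 → u ← 2.140000 + 0.15·1.155600 = 2.313340
t=0.150000, u=2.313340: f=1.250554 → u ← 2.313340 + 0.15·1.250554 = 2.500923
t=0.300000, u=2.500923: f=1.355898 → u ← 2.500923 + 0.15·1.355898 = 2.704308
t=0.450000, u=2.704308: f=1.472476 → u ← 2.704308 + 0.15·1.472476 = 2.925179
u(0.6) ≈ 2.9252

2.9252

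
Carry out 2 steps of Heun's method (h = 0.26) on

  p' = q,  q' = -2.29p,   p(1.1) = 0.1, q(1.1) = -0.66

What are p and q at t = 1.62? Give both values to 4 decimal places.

Heun on (p,q): k1 = f(t_n, state_n); k2 = f(t_n + h, state_n + h·k1); state_{n+1} = state_n + (h/2)·(k1 + k2).
1.100000: (0.100000, -0.660000)
  k1 = (-0.660000, -0.229000)
  predictor → (-0.071600, -0.719540)
  k2 = (-0.719540, 0.163964)
  → (-0.079340, -0.668455)
1.360000: (-0.079340, -0.668455)
  k1 = (-0.668455, 0.181689)
  predictor → (-0.253138, -0.621216)
  k2 = (-0.621216, 0.579687)
  → (-0.246997, -0.569476)
(p(1.62), q(1.62)) ≈ (-0.2470, -0.5695)

-0.2470, -0.5695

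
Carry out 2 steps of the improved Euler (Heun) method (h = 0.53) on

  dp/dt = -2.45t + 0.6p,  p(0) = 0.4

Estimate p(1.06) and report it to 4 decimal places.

-0.8635

Heun: k1 = f(t_n, p_n); k2 = f(t_n + h, p_n + h·k1); p_{n+1} = p_n + (h/2)·(k1 + k2).
t=0.000000, p=0.400000:
  k1 = f(0.000000, 0.400000) = 0.240000
  k2 = f(0.530000, 0.527200) = -0.982180
  p ← 0.400000 + (0.53/2)·(0.240000 + (-0.982180)) = 0.203322
t=0.530000, p=0.203322:
  k1 = f(0.530000, 0.203322) = -1.176507
  k2 = f(1.060000, -0.420226) = -2.849136
  p ← 0.203322 + (0.53/2)·(-1.176507 + (-2.849136)) = -0.863473
p(1.06) ≈ -0.8635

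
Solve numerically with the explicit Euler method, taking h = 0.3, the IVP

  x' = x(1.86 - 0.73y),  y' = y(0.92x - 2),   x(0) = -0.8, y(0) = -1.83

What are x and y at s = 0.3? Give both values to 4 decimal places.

Euler on (x,y): x_{n+1} = x_n + h·x', y_{n+1} = y_n + h·y'.
0.000000: (-0.800000, -1.830000); f=(-2.556720, 5.006880) → (-1.567016, -0.327936)
(x(0.3), y(0.3)) ≈ (-1.5670, -0.3279)

-1.5670, -0.3279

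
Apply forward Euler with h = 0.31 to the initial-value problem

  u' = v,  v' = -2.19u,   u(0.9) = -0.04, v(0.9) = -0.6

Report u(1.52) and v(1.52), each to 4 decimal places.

Euler on (u,v): u_{n+1} = u_n + h·u', v_{n+1} = v_n + h·v'.
0.900000: (-0.040000, -0.600000); f=(-0.600000, 0.087600) → (-0.226000, -0.572844)
1.210000: (-0.226000, -0.572844); f=(-0.572844, 0.494940) → (-0.403582, -0.419413)
(u(1.52), v(1.52)) ≈ (-0.4036, -0.4194)

-0.4036, -0.4194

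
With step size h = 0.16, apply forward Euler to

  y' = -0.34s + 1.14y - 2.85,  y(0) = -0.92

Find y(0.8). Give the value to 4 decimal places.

-5.5084

Euler: y_{n+1} = y_n + h·f(s_n, y_n).
s=0.000000, y=-0.920000: f=-3.898800 → y ← -0.920000 + 0.16·(-3.898800) = -1.543808
s=0.160000, y=-1.543808: f=-4.664341 → y ← -1.543808 + 0.16·(-4.664341) = -2.290103
s=0.320000, y=-2.290103: f=-5.569517 → y ← -2.290103 + 0.16·(-5.569517) = -3.181225
s=0.480000, y=-3.181225: f=-6.639797 → y ← -3.181225 + 0.16·(-6.639797) = -4.243593
s=0.640000, y=-4.243593: f=-7.905296 → y ← -4.243593 + 0.16·(-7.905296) = -5.508440
y(0.8) ≈ -5.5084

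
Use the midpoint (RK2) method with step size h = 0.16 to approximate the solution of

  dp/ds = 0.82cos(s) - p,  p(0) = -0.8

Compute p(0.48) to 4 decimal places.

-0.1980

Midpoint: k1 = f(s_n, p_n); k2 = f(s_n + h/2, p_n + (h/2)·k1); p_{n+1} = p_n + h·k2.
s=0.000000, p=-0.800000:
  k1 = f(0.000000, -0.800000) = 1.620000
  k2 = f(0.080000, -0.670400) = 1.487777
  p ← -0.800000 + 0.16·1.487777 = -0.561956
s=0.160000, p=-0.561956:
  k1 = f(0.160000, -0.561956) = 1.371482
  k2 = f(0.240000, -0.452237) = 1.248734
  p ← -0.561956 + 0.16·1.248734 = -0.362158
s=0.320000, p=-0.362158:
  k1 = f(0.320000, -0.362158) = 1.140531
  k2 = f(0.400000, -0.270916) = 1.026186
  p ← -0.362158 + 0.16·1.026186 = -0.197968
p(0.48) ≈ -0.1980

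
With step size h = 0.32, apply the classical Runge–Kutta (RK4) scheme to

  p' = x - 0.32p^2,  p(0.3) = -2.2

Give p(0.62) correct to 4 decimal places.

-2.6522

RK4: k1 = f(x_n, p_n); k2 = f(x_n + h/2, p_n + (h/2)·k1); k3 = f(x_n + h/2, p_n + (h/2)·k2); k4 = f(x_n + h, p_n + h·k3); p_{n+1} = p_n + (h/6)·(k1 + 2k2 + 2k3 + k4).
x=0.300000, p=-2.200000:
  k1 = f(0.300000, -2.200000) = -1.248800
  k2 = f(0.460000, -2.399808) = -1.382905
  k3 = f(0.460000, -2.421265) = -1.416007
  k4 = f(0.620000, -2.653122) = -1.632499
  p ← -2.200000 + (0.32/6)·(k1 + 2k2 + 2k3 + k4) = -2.652220
p(0.62) ≈ -2.6522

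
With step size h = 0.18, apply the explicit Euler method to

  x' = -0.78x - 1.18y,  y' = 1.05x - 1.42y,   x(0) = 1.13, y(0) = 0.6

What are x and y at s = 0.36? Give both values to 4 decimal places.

Euler on (x,y): x_{n+1} = x_n + h·x', y_{n+1} = y_n + h·y'.
0.000000: (1.130000, 0.600000); f=(-1.589400, 0.334500) → (0.843908, 0.660210)
0.180000: (0.843908, 0.660210); f=(-1.437296, -0.051395) → (0.585195, 0.650959)
(x(0.36), y(0.36)) ≈ (0.5852, 0.6510)

0.5852, 0.6510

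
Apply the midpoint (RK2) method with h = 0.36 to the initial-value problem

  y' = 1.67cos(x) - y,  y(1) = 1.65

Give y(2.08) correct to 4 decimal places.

Midpoint: k1 = f(x_n, y_n); k2 = f(x_n + h/2, y_n + (h/2)·k1); y_{n+1} = y_n + h·k2.
x=1.000000, y=1.650000:
  k1 = f(1.000000, 1.650000) = -0.747695
  k2 = f(1.180000, 1.515415) = -0.879270
  y ← 1.650000 + 0.36·(-0.879270) = 1.333463
x=1.360000, y=1.333463:
  k1 = f(1.360000, 1.333463) = -0.984034
  k2 = f(1.540000, 1.156337) = -1.104915
  y ← 1.333463 + 0.36·(-1.104915) = 0.935693
x=1.720000, y=0.935693:
  k1 = f(1.720000, 0.935693) = -1.183940
  k2 = f(1.900000, 0.722584) = -1.262478
  y ← 0.935693 + 0.36·(-1.262478) = 0.481201
y(2.08) ≈ 0.4812

0.4812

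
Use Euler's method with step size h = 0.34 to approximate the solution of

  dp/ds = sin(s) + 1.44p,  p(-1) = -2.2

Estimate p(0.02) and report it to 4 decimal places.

Euler: p_{n+1} = p_n + h·f(s_n, p_n).
s=-1.000000, p=-2.200000: f=-4.009471 → p ← -2.200000 + 0.34·(-4.009471) = -3.563220
s=-0.660000, p=-3.563220: f=-5.744154 → p ← -3.563220 + 0.34·(-5.744154) = -5.516232
s=-0.320000, p=-5.516232: f=-8.257941 → p ← -5.516232 + 0.34·(-8.257941) = -8.323932
p(0.02) ≈ -8.3239

-8.3239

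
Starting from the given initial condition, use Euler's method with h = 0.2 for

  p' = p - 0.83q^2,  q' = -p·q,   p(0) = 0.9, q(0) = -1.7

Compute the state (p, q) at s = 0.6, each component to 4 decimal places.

0.2275, -1.1291

Euler on (p,q): p_{n+1} = p_n + h·p', q_{n+1} = q_n + h·q'.
0.000000: (0.900000, -1.700000); f=(-1.498700, 1.530000) → (0.600260, -1.394000)
0.200000: (0.600260, -1.394000); f=(-1.012626, 0.836762) → (0.397735, -1.226648)
0.400000: (0.397735, -1.226648); f=(-0.851136, 0.487880) → (0.227508, -1.129071)
(p(0.6), q(0.6)) ≈ (0.2275, -1.1291)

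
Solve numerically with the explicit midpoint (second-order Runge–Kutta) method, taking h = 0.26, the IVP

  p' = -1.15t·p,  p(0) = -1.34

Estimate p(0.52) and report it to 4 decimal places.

-1.1436

Midpoint: k1 = f(t_n, p_n); k2 = f(t_n + h/2, p_n + (h/2)·k1); p_{n+1} = p_n + h·k2.
t=0.000000, p=-1.340000:
  k1 = f(0.000000, -1.340000) = 0.000000
  k2 = f(0.130000, -1.340000) = 0.200330
  p ← -1.340000 + 0.26·0.200330 = -1.287914
t=0.260000, p=-1.287914:
  k1 = f(0.260000, -1.287914) = 0.385086
  k2 = f(0.390000, -1.237853) = 0.555177
  p ← -1.287914 + 0.26·0.555177 = -1.143568
p(0.52) ≈ -1.1436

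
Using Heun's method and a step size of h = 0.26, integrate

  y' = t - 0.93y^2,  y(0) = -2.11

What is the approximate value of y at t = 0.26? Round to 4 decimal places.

Heun: k1 = f(t_n, y_n); k2 = f(t_n + h, y_n + h·k1); y_{n+1} = y_n + (h/2)·(k1 + k2).
t=0.000000, y=-2.110000:
  k1 = f(0.000000, -2.110000) = -4.140453
  k2 = f(0.260000, -3.186518) = -9.183123
  y ← -2.110000 + (0.26/2)·(-4.140453 + (-9.183123)) = -3.842065
y(0.26) ≈ -3.8421

-3.8421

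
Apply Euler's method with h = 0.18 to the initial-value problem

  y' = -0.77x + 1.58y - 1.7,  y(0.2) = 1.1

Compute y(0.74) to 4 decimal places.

0.9359

Euler: y_{n+1} = y_n + h·f(x_n, y_n).
x=0.200000, y=1.100000: f=-0.116000 → y ← 1.100000 + 0.18·(-0.116000) = 1.079120
x=0.380000, y=1.079120: f=-0.287590 → y ← 1.079120 + 0.18·(-0.287590) = 1.027354
x=0.560000, y=1.027354: f=-0.507981 → y ← 1.027354 + 0.18·(-0.507981) = 0.935917
y(0.74) ≈ 0.9359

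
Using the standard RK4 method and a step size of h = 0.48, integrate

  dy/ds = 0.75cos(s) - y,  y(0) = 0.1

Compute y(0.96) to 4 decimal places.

RK4: k1 = f(s_n, y_n); k2 = f(s_n + h/2, y_n + (h/2)·k1); k3 = f(s_n + h/2, y_n + (h/2)·k2); k4 = f(s_n + h, y_n + h·k3); y_{n+1} = y_n + (h/6)·(k1 + 2k2 + 2k3 + k4).
s=0.000000, y=0.100000:
  k1 = f(0.000000, 0.100000) = 0.650000
  k2 = f(0.240000, 0.256000) = 0.472503
  k3 = f(0.240000, 0.213401) = 0.515103
  k4 = f(0.480000, 0.347249) = 0.317997
  y ← 0.100000 + (0.48/6)·(k1 + 2k2 + 2k3 + k4) = 0.335457
s=0.480000, y=0.335457:
  k1 = f(0.480000, 0.335457) = 0.329789
  k2 = f(0.720000, 0.414606) = 0.149248
  k3 = f(0.720000, 0.371276) = 0.192578
  k4 = f(0.960000, 0.427894) = 0.002246
  y ← 0.335457 + (0.48/6)·(k1 + 2k2 + 2k3 + k4) = 0.416712
y(0.96) ≈ 0.4167

0.4167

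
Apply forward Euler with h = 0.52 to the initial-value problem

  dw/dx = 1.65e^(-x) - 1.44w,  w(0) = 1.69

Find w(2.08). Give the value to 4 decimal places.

Euler: w_{n+1} = w_n + h·f(x_n, w_n).
x=0.000000, w=1.690000: f=-0.783600 → w ← 1.690000 + 0.52·(-0.783600) = 1.282528
x=0.520000, w=1.282528: f=-0.865881 → w ← 1.282528 + 0.52·(-0.865881) = 0.832270
x=1.040000, w=0.832270: f=-0.615268 → w ← 0.832270 + 0.52·(-0.615268) = 0.512330
x=1.560000, w=0.512330: f=-0.391031 → w ← 0.512330 + 0.52·(-0.391031) = 0.308994
w(2.08) ≈ 0.3090

0.3090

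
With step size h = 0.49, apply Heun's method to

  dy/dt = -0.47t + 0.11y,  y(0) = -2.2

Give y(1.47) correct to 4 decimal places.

-3.1188

Heun: k1 = f(t_n, y_n); k2 = f(t_n + h, y_n + h·k1); y_{n+1} = y_n + (h/2)·(k1 + k2).
t=0.000000, y=-2.200000:
  k1 = f(0.000000, -2.200000) = -0.242000
  k2 = f(0.490000, -2.318580) = -0.485344
  y ← -2.200000 + (0.49/2)·(-0.242000 + (-0.485344)) = -2.378199
t=0.490000, y=-2.378199:
  k1 = f(0.490000, -2.378199) = -0.491902
  k2 = f(0.980000, -2.619231) = -0.748715
  y ← -2.378199 + (0.49/2)·(-0.491902 + (-0.748715)) = -2.682150
t=0.980000, y=-2.682150:
  k1 = f(0.980000, -2.682150) = -0.755637
  k2 = f(1.470000, -3.052412) = -1.026665
  y ← -2.682150 + (0.49/2)·(-0.755637 + (-1.026665)) = -3.118814
y(1.47) ≈ -3.1188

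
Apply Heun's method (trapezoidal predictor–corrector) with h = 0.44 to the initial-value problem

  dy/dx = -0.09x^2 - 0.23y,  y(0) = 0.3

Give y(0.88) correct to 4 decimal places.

0.2229

Heun: k1 = f(x_n, y_n); k2 = f(x_n + h, y_n + h·k1); y_{n+1} = y_n + (h/2)·(k1 + k2).
x=0.000000, y=0.300000:
  k1 = f(0.000000, 0.300000) = -0.069000
  k2 = f(0.440000, 0.269640) = -0.079441
  y ← 0.300000 + (0.44/2)·(-0.069000 + (-0.079441)) = 0.267343
x=0.440000, y=0.267343:
  k1 = f(0.440000, 0.267343) = -0.078913
  k2 = f(0.880000, 0.232621) = -0.123199
  y ← 0.267343 + (0.44/2)·(-0.078913 + (-0.123199)) = 0.222878
y(0.88) ≈ 0.2229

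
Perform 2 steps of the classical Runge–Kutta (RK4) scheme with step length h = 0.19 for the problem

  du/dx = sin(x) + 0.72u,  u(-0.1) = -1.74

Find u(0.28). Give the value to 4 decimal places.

-2.2523

RK4: k1 = f(x_n, u_n); k2 = f(x_n + h/2, u_n + (h/2)·k1); k3 = f(x_n + h/2, u_n + (h/2)·k2); k4 = f(x_n + h, u_n + h·k3); u_{n+1} = u_n + (h/6)·(k1 + 2k2 + 2k3 + k4).
x=-0.100000, u=-1.740000:
  k1 = f(-0.100000, -1.740000) = -1.352633
  k2 = f(-0.005000, -1.868500) = -1.350320
  k3 = f(-0.005000, -1.868280) = -1.350162
  k4 = f(0.090000, -1.996531) = -1.347624
  u ← -1.740000 + (0.19/6)·(k1 + 2k2 + 2k3 + k4) = -1.996539
x=0.090000, u=-1.996539:
  k1 = f(0.090000, -1.996539) = -1.347629
  k2 = f(0.185000, -2.124563) = -1.345739
  k3 = f(0.185000, -2.124384) = -1.345610
  k4 = f(0.280000, -2.252205) = -1.345232
  u ← -1.996539 + (0.19/6)·(k1 + 2k2 + 2k3 + k4) = -2.252265
u(0.28) ≈ -2.2523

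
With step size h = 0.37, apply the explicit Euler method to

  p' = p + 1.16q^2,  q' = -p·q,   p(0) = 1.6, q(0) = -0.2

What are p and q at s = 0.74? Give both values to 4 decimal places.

3.0294, -0.0149

Euler on (p,q): p_{n+1} = p_n + h·p', q_{n+1} = q_n + h·q'.
0.000000: (1.600000, -0.200000); f=(1.646400, 0.320000) → (2.209168, -0.081600)
0.370000: (2.209168, -0.081600); f=(2.216892, 0.180268) → (3.029418, -0.014901)
(p(0.74), q(0.74)) ≈ (3.0294, -0.0149)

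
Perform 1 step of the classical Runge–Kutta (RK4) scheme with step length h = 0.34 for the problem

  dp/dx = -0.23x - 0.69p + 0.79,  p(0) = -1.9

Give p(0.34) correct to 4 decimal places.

RK4: k1 = f(x_n, p_n); k2 = f(x_n + h/2, p_n + (h/2)·k1); k3 = f(x_n + h/2, p_n + (h/2)·k2); k4 = f(x_n + h, p_n + h·k3); p_{n+1} = p_n + (h/6)·(k1 + 2k2 + 2k3 + k4).
x=0.000000, p=-1.900000:
  k1 = f(0.000000, -1.900000) = 2.101000
  k2 = f(0.170000, -1.542830) = 1.815453
  k3 = f(0.170000, -1.591373) = 1.848947
  k4 = f(0.340000, -1.271358) = 1.589037
  p ← -1.900000 + (0.34/6)·(k1 + 2k2 + 2k3 + k4) = -1.275599
p(0.34) ≈ -1.2756

-1.2756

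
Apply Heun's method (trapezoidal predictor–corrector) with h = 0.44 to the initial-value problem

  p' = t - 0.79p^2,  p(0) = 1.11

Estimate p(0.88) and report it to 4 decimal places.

Heun: k1 = f(t_n, p_n); k2 = f(t_n + h, p_n + h·k1); p_{n+1} = p_n + (h/2)·(k1 + k2).
t=0.000000, p=1.110000:
  k1 = f(0.000000, 1.110000) = -0.973359
  k2 = f(0.440000, 0.681722) = 0.072851
  p ← 1.110000 + (0.44/2)·(-0.973359 + 0.072851) = 0.911888
t=0.440000, p=0.911888:
  k1 = f(0.440000, 0.911888) = -0.216917
  k2 = f(0.880000, 0.816445) = 0.353400
  p ← 0.911888 + (0.44/2)·(-0.216917 + 0.353400) = 0.941915
p(0.88) ≈ 0.9419

0.9419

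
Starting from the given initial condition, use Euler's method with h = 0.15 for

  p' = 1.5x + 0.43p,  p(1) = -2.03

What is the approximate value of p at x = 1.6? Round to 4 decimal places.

Euler: p_{n+1} = p_n + h·f(x_n, p_n).
x=1.000000, p=-2.030000: f=0.627100 → p ← -2.030000 + 0.15·0.627100 = -1.935935
x=1.150000, p=-1.935935: f=0.892548 → p ← -1.935935 + 0.15·0.892548 = -1.802053
x=1.300000, p=-1.802053: f=1.175117 → p ← -1.802053 + 0.15·1.175117 = -1.625785
x=1.450000, p=-1.625785: f=1.475912 → p ← -1.625785 + 0.15·1.475912 = -1.404398
p(1.6) ≈ -1.4044

-1.4044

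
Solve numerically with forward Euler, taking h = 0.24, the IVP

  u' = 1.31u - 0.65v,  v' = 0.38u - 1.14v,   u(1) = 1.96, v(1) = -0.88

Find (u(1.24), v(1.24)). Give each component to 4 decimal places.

2.7135, -0.4605

Euler on (u,v): u_{n+1} = u_n + h·u', v_{n+1} = v_n + h·v'.
1.000000: (1.960000, -0.880000); f=(3.139600, 1.748000) → (2.713504, -0.460480)
(u(1.24), v(1.24)) ≈ (2.7135, -0.4605)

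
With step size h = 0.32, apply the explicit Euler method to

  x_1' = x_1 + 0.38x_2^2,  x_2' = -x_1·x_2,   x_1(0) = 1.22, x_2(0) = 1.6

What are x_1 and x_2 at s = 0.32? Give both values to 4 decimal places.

1.9217, 0.9754

Euler on (x_1,x_2): x_1_{n+1} = x_1_n + h·x_1', x_2_{n+1} = x_2_n + h·x_2'.
0.000000: (1.220000, 1.600000); f=(2.192800, -1.952000) → (1.921696, 0.975360)
(x_1(0.32), x_2(0.32)) ≈ (1.9217, 0.9754)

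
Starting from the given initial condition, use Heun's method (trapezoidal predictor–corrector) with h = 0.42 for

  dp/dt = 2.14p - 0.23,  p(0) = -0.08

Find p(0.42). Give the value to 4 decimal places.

-0.3242

Heun: k1 = f(t_n, p_n); k2 = f(t_n + h, p_n + h·k1); p_{n+1} = p_n + (h/2)·(k1 + k2).
t=0.000000, p=-0.080000:
  k1 = f(0.000000, -0.080000) = -0.401200
  k2 = f(0.420000, -0.248504) = -0.761799
  p ← -0.080000 + (0.42/2)·(-0.401200 + (-0.761799)) = -0.324230
p(0.42) ≈ -0.3242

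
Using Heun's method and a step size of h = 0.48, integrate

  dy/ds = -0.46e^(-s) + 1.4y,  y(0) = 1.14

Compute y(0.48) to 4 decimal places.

Heun: k1 = f(s_n, y_n); k2 = f(s_n + h, y_n + h·k1); y_{n+1} = y_n + (h/2)·(k1 + k2).
s=0.000000, y=1.140000:
  k1 = f(0.000000, 1.140000) = 1.136000
  k2 = f(0.480000, 1.685280) = 2.074752
  y ← 1.140000 + (0.48/2)·(1.136000 + 2.074752) = 1.910580
y(0.48) ≈ 1.9106

1.9106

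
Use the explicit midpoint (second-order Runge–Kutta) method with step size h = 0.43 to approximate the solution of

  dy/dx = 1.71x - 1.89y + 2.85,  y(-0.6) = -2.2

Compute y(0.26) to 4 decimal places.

0.5449

Midpoint: k1 = f(x_n, y_n); k2 = f(x_n + h/2, y_n + (h/2)·k1); y_{n+1} = y_n + h·k2.
x=-0.600000, y=-2.200000:
  k1 = f(-0.600000, -2.200000) = 5.982000
  k2 = f(-0.385000, -0.913870) = 3.918864
  y ← -2.200000 + 0.43·3.918864 = -0.514888
x=-0.170000, y=-0.514888:
  k1 = f(-0.170000, -0.514888) = 3.532439
  k2 = f(0.045000, 0.244586) = 2.464682
  y ← -0.514888 + 0.43·2.464682 = 0.544925
y(0.26) ≈ 0.5449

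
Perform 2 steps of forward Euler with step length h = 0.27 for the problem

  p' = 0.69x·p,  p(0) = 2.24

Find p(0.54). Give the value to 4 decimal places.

2.3527

Euler: p_{n+1} = p_n + h·f(x_n, p_n).
x=0.000000, p=2.240000: f=0.000000 → p ← 2.240000 + 0.27·0.000000 = 2.240000
x=0.270000, p=2.240000: f=0.417312 → p ← 2.240000 + 0.27·0.417312 = 2.352674
p(0.54) ≈ 2.3527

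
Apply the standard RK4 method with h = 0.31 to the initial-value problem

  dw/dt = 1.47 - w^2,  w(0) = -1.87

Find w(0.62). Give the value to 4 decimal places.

-20.2709

RK4: k1 = f(t_n, w_n); k2 = f(t_n + h/2, w_n + (h/2)·k1); k3 = f(t_n + h/2, w_n + (h/2)·k2); k4 = f(t_n + h, w_n + h·k3); w_{n+1} = w_n + (h/6)·(k1 + 2k2 + 2k3 + k4).
t=0.000000, w=-1.870000:
  k1 = f(0.000000, -1.870000) = -2.026900
  k2 = f(0.155000, -2.184170) = -3.300596
  k3 = f(0.155000, -2.381592) = -4.201983
  k4 = f(0.310000, -3.172615) = -8.595483
  w ← -1.870000 + (0.31/6)·(k1 + 2k2 + 2k3 + k4) = -3.194090
t=0.310000, w=-3.194090:
  k1 = f(0.310000, -3.194090) = -8.732209
  k2 = f(0.465000, -4.547582) = -19.210502
  k3 = f(0.465000, -6.171717) = -36.620096
  k4 = f(0.620000, -14.546319) = -210.125405
  w ← -3.194090 + (0.31/6)·(k1 + 2k2 + 2k3 + k4) = -20.270895
w(0.62) ≈ -20.2709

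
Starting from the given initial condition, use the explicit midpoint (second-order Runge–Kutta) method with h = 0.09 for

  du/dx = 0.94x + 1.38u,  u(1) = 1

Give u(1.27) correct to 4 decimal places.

1.7952

Midpoint: k1 = f(x_n, u_n); k2 = f(x_n + h/2, u_n + (h/2)·k1); u_{n+1} = u_n + h·k2.
x=1.000000, u=1.000000:
  k1 = f(1.000000, 1.000000) = 2.320000
  k2 = f(1.045000, 1.104400) = 2.506372
  u ← 1.000000 + 0.09·2.506372 = 1.225573
x=1.090000, u=1.225573:
  k1 = f(1.090000, 1.225573) = 2.715891
  k2 = f(1.135000, 1.347789) = 2.926848
  u ← 1.225573 + 0.09·2.926848 = 1.488990
x=1.180000, u=1.488990:
  k1 = f(1.180000, 1.488990) = 3.164006
  k2 = f(1.225000, 1.631370) = 3.402791
  u ← 1.488990 + 0.09·3.402791 = 1.795241
u(1.27) ≈ 1.7952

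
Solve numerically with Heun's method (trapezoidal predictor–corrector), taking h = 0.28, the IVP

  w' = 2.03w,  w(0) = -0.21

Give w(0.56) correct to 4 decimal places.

-0.6285

Heun: k1 = f(x_n, w_n); k2 = f(x_n + h, w_n + h·k1); w_{n+1} = w_n + (h/2)·(k1 + k2).
x=0.000000, w=-0.210000:
  k1 = f(0.000000, -0.210000) = -0.426300
  k2 = f(0.280000, -0.329364) = -0.668609
  w ← -0.210000 + (0.28/2)·(-0.426300 + (-0.668609)) = -0.363287
x=0.280000, w=-0.363287:
  k1 = f(0.280000, -0.363287) = -0.737473
  k2 = f(0.560000, -0.569780) = -1.156653
  w ← -0.363287 + (0.28/2)·(-0.737473 + (-1.156653)) = -0.628465
w(0.56) ≈ -0.6285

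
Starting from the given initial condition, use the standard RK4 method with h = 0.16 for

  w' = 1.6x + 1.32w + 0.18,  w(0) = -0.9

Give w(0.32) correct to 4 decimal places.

-1.2066

RK4: k1 = f(x_n, w_n); k2 = f(x_n + h/2, w_n + (h/2)·k1); k3 = f(x_n + h/2, w_n + (h/2)·k2); k4 = f(x_n + h, w_n + h·k3); w_{n+1} = w_n + (h/6)·(k1 + 2k2 + 2k3 + k4).
x=0.000000, w=-0.900000:
  k1 = f(0.000000, -0.900000) = -1.008000
  k2 = f(0.080000, -0.980640) = -0.986445
  k3 = f(0.080000, -0.978916) = -0.984169
  k4 = f(0.160000, -1.057467) = -0.959856
  w ← -0.900000 + (0.16/6)·(k1 + 2k2 + 2k3 + k4) = -1.057576
x=0.160000, w=-1.057576:
  k1 = f(0.160000, -1.057576) = -0.960000
  k2 = f(0.240000, -1.134376) = -0.933376
  k3 = f(0.240000, -1.132246) = -0.930564
  k4 = f(0.320000, -1.206466) = -0.900535
  w ← -1.057576 + (0.16/6)·(k1 + 2k2 + 2k3 + k4) = -1.206600
w(0.32) ≈ -1.2066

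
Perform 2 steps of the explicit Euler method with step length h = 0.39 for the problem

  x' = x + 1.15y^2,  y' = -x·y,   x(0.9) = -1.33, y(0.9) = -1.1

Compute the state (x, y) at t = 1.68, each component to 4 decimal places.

Euler on (x,y): x_{n+1} = x_n + h·x', y_{n+1} = y_n + h·y'.
0.900000: (-1.330000, -1.100000); f=(0.061500, -1.463000) → (-1.306015, -1.670570)
1.290000: (-1.306015, -1.670570); f=(1.903410, -2.181789) → (-0.563685, -2.521468)
(x(1.68), y(1.68)) ≈ (-0.5637, -2.5215)

-0.5637, -2.5215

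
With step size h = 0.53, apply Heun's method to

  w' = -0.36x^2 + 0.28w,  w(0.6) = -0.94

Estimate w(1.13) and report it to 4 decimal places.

Heun: k1 = f(x_n, w_n); k2 = f(x_n + h, w_n + h·k1); w_{n+1} = w_n + (h/2)·(k1 + k2).
x=0.600000, w=-0.940000:
  k1 = f(0.600000, -0.940000) = -0.392800
  k2 = f(1.130000, -1.148184) = -0.781176
  w ← -0.940000 + (0.53/2)·(-0.392800 + (-0.781176)) = -1.251104
w(1.13) ≈ -1.2511

-1.2511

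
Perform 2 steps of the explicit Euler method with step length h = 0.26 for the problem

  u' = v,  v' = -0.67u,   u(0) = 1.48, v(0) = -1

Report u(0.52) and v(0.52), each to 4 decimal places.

0.8930, -1.4703

Euler on (u,v): u_{n+1} = u_n + h·u', v_{n+1} = v_n + h·v'.
0.000000: (1.480000, -1.000000); f=(-1.000000, -0.991600) → (1.220000, -1.257816)
0.260000: (1.220000, -1.257816); f=(-1.257816, -0.817400) → (0.892968, -1.470340)
(u(0.52), v(0.52)) ≈ (0.8930, -1.4703)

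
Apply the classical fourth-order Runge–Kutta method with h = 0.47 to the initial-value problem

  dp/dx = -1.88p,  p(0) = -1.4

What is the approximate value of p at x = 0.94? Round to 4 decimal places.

-0.2437

RK4: k1 = f(x_n, p_n); k2 = f(x_n + h/2, p_n + (h/2)·k1); k3 = f(x_n + h/2, p_n + (h/2)·k2); k4 = f(x_n + h, p_n + h·k3); p_{n+1} = p_n + (h/6)·(k1 + 2k2 + 2k3 + k4).
x=0.000000, p=-1.400000:
  k1 = f(0.000000, -1.400000) = 2.632000
  k2 = f(0.235000, -0.781480) = 1.469182
  k3 = f(0.235000, -1.054742) = 1.982915
  k4 = f(0.470000, -0.468030) = 0.879896
  p ← -1.400000 + (0.47/6)·(k1 + 2k2 + 2k3 + k4) = -0.584073
x=0.470000, p=-0.584073:
  k1 = f(0.470000, -0.584073) = 1.098057
  k2 = f(0.705000, -0.326029) = 0.612935
  k3 = f(0.705000, -0.440033) = 0.827262
  k4 = f(0.940000, -0.195260) = 0.367088
  p ← -0.584073 + (0.47/6)·(k1 + 2k2 + 2k3 + k4) = -0.243672
p(0.94) ≈ -0.2437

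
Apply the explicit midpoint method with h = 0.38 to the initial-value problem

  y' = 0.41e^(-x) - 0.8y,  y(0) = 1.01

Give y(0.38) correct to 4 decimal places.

Midpoint: k1 = f(x_n, y_n); k2 = f(x_n + h/2, y_n + (h/2)·k1); y_{n+1} = y_n + h·k2.
x=0.000000, y=1.010000:
  k1 = f(0.000000, 1.010000) = -0.398000
  k2 = f(0.190000, 0.934380) = -0.408451
  y ← 1.010000 + 0.38·(-0.408451) = 0.854789
y(0.38) ≈ 0.8548

0.8548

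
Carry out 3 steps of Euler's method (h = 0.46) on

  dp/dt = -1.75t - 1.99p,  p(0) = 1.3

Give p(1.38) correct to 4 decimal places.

-0.7711

Euler: p_{n+1} = p_n + h·f(t_n, p_n).
t=0.000000, p=1.300000: f=-2.587000 → p ← 1.300000 + 0.46·(-2.587000) = 0.109980
t=0.460000, p=0.109980: f=-1.023860 → p ← 0.109980 + 0.46·(-1.023860) = -0.360996
t=0.920000, p=-0.360996: f=-0.891619 → p ← -0.360996 + 0.46·(-0.891619) = -0.771140
p(1.38) ≈ -0.7711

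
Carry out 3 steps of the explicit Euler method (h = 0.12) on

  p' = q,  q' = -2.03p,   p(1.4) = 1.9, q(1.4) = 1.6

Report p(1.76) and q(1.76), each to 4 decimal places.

Euler on (p,q): p_{n+1} = p_n + h·p', q_{n+1} = q_n + h·q'.
1.400000: (1.900000, 1.600000); f=(1.600000, -3.857000) → (2.092000, 1.137160)
1.520000: (2.092000, 1.137160); f=(1.137160, -4.246760) → (2.228459, 0.627549)
1.640000: (2.228459, 0.627549); f=(0.627549, -4.523772) → (2.303765, 0.084696)
(p(1.76), q(1.76)) ≈ (2.3038, 0.0847)

2.3038, 0.0847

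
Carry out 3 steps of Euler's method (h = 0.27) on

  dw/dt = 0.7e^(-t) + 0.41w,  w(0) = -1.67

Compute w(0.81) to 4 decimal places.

Euler: w_{n+1} = w_n + h·f(t_n, w_n).
t=0.000000, w=-1.670000: f=0.015300 → w ← -1.670000 + 0.27·0.015300 = -1.665869
t=0.270000, w=-1.665869: f=-0.148641 → w ← -1.665869 + 0.27·(-0.148641) = -1.706002
t=0.540000, w=-1.706002: f=-0.291537 → w ← -1.706002 + 0.27·(-0.291537) = -1.784717
w(0.81) ≈ -1.7847

-1.7847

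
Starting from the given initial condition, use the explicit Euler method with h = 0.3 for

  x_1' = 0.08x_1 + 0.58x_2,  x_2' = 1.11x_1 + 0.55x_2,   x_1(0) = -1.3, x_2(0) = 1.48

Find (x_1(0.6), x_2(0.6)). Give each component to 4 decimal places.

-0.8748, 1.1468

Euler on (x_1,x_2): x_1_{n+1} = x_1_n + h·x_1', x_2_{n+1} = x_2_n + h·x_2'.
0.000000: (-1.300000, 1.480000); f=(0.754400, -0.629000) → (-1.073680, 1.291300)
0.300000: (-1.073680, 1.291300); f=(0.663060, -0.481570) → (-0.874762, 1.146829)
(x_1(0.6), x_2(0.6)) ≈ (-0.8748, 1.1468)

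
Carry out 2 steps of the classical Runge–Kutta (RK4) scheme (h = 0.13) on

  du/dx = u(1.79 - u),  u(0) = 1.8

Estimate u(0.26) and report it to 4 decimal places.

1.7963

RK4: k1 = f(x_n, u_n); k2 = f(x_n + h/2, u_n + (h/2)·k1); k3 = f(x_n + h/2, u_n + (h/2)·k2); k4 = f(x_n + h, u_n + h·k3); u_{n+1} = u_n + (h/6)·(k1 + 2k2 + 2k3 + k4).
x=0.000000, u=1.800000:
  k1 = f(0.000000, 1.800000) = -0.018000
  k2 = f(0.065000, 1.798830) = -0.015884
  k3 = f(0.065000, 1.798968) = -0.016132
  k4 = f(0.130000, 1.797903) = -0.014208
  u ← 1.800000 + (0.13/6)·(k1 + 2k2 + 2k3 + k4) = 1.797915
x=0.130000, u=1.797915:
  k1 = f(0.130000, 1.797915) = -0.014230
  k2 = f(0.195000, 1.796990) = -0.012561
  k3 = f(0.195000, 1.797098) = -0.012756
  k4 = f(0.260000, 1.796256) = -0.011238
  u ← 1.797915 + (0.13/6)·(k1 + 2k2 + 2k3 + k4) = 1.796266
u(0.26) ≈ 1.7963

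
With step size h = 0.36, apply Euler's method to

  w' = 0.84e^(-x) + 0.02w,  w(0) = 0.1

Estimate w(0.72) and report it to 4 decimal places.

0.6170

Euler: w_{n+1} = w_n + h·f(x_n, w_n).
x=0.000000, w=0.100000: f=0.842000 → w ← 0.100000 + 0.36·0.842000 = 0.403120
x=0.360000, w=0.403120: f=0.594111 → w ← 0.403120 + 0.36·0.594111 = 0.617000
w(0.72) ≈ 0.6170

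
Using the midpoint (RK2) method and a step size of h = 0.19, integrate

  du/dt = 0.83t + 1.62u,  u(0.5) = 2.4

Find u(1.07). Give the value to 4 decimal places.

6.5332

Midpoint: k1 = f(t_n, u_n); k2 = f(t_n + h/2, u_n + (h/2)·k1); u_{n+1} = u_n + h·k2.
t=0.500000, u=2.400000:
  k1 = f(0.500000, 2.400000) = 4.303000
  k2 = f(0.595000, 2.808785) = 5.044082
  u ← 2.400000 + 0.19·5.044082 = 3.358376
t=0.690000, u=3.358376:
  k1 = f(0.690000, 3.358376) = 6.013268
  k2 = f(0.785000, 3.929636) = 7.017560
  u ← 3.358376 + 0.19·7.017560 = 4.691712
t=0.880000, u=4.691712:
  k1 = f(0.880000, 4.691712) = 8.330973
  k2 = f(0.975000, 5.483154) = 9.691960
  u ← 4.691712 + 0.19·9.691960 = 6.533184
u(1.07) ≈ 6.5332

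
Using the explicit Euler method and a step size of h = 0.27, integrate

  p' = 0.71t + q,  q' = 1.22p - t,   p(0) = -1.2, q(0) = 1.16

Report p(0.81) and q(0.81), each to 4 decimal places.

-0.4171, 0.0469

Euler on (p,q): p_{n+1} = p_n + h·p', q_{n+1} = q_n + h·q'.
0.000000: (-1.200000, 1.160000); f=(1.160000, -1.464000) → (-0.886800, 0.764720)
0.270000: (-0.886800, 0.764720); f=(0.956420, -1.351896) → (-0.628567, 0.399708)
0.540000: (-0.628567, 0.399708); f=(0.783108, -1.306851) → (-0.417127, 0.046858)
(p(0.81), q(0.81)) ≈ (-0.4171, 0.0469)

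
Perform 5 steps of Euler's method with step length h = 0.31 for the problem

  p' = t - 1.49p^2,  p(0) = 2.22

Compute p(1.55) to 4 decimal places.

Euler: p_{n+1} = p_n + h·f(t_n, p_n).
t=0.000000, p=2.220000: f=-7.343316 → p ← 2.220000 + 0.31·(-7.343316) = -0.056428
t=0.310000, p=-0.056428: f=0.305256 → p ← -0.056428 + 0.31·0.305256 = 0.038201
t=0.620000, p=0.038201: f=0.617826 → p ← 0.038201 + 0.31·0.617826 = 0.229727
t=0.930000, p=0.229727: f=0.851366 → p ← 0.229727 + 0.31·0.851366 = 0.493651
t=1.240000, p=0.493651: f=0.876900 → p ← 0.493651 + 0.31·0.876900 = 0.765490
p(1.55) ≈ 0.7655

0.7655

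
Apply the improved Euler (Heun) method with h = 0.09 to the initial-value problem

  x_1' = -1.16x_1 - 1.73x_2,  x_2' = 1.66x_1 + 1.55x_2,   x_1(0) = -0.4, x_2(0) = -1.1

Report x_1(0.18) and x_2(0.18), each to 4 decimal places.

Heun on (x_1,x_2): k1 = f(x_n, state_n); k2 = f(x_n + h, state_n + h·k1); state_{n+1} = state_n + (h/2)·(k1 + k2).
0.000000: (-0.400000, -1.100000)
  k1 = (2.367000, -2.369000)
  predictor → (-0.186970, -1.313210)
  k2 = (2.488739, -2.345846)
  → (-0.181492, -1.312168)
0.090000: (-0.181492, -1.312168)
  k1 = (2.480581, -2.335137)
  predictor → (0.041761, -1.522330)
  k2 = (2.585189, -2.290290)
  → (0.046468, -1.520312)
(x_1(0.18), x_2(0.18)) ≈ (0.0465, -1.5203)

0.0465, -1.5203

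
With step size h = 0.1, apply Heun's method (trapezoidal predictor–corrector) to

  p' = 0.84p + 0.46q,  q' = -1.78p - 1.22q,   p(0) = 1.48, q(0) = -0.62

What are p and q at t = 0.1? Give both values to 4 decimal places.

Heun on (p,q): k1 = f(t_n, state_n); k2 = f(t_n + h, state_n + h·k1); state_{n+1} = state_n + (h/2)·(k1 + k2).
0.000000: (1.480000, -0.620000)
  k1 = (0.958000, -1.878000)
  predictor → (1.575800, -0.807800)
  k2 = (0.952084, -1.819408)
  → (1.575504, -0.804870)
(p(0.1), q(0.1)) ≈ (1.5755, -0.8049)

1.5755, -0.8049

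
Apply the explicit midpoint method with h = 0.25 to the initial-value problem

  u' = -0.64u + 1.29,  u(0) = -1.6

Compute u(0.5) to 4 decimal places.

Midpoint: k1 = f(x_n, u_n); k2 = f(x_n + h/2, u_n + (h/2)·k1); u_{n+1} = u_n + h·k2.
x=0.000000, u=-1.600000:
  k1 = f(0.000000, -1.600000) = 2.314000
  k2 = f(0.125000, -1.310750) = 2.128880
  u ← -1.600000 + 0.25·2.128880 = -1.067780
x=0.250000, u=-1.067780:
  k1 = f(0.250000, -1.067780) = 1.973379
  k2 = f(0.375000, -0.821108) = 1.815509
  u ← -1.067780 + 0.25·1.815509 = -0.613903
u(0.5) ≈ -0.6139

-0.6139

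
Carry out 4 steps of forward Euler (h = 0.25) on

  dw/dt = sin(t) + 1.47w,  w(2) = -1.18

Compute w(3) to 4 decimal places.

-2.8815

Euler: w_{n+1} = w_n + h·f(t_n, w_n).
t=2.000000, w=-1.180000: f=-0.825303 → w ← -1.180000 + 0.25·(-0.825303) = -1.386326
t=2.250000, w=-1.386326: f=-1.259825 → w ← -1.386326 + 0.25·(-1.259825) = -1.701282
t=2.500000, w=-1.701282: f=-1.902412 → w ← -1.701282 + 0.25·(-1.902412) = -2.176885
t=2.750000, w=-2.176885: f=-2.818360 → w ← -2.176885 + 0.25·(-2.818360) = -2.881475
w(3) ≈ -2.8815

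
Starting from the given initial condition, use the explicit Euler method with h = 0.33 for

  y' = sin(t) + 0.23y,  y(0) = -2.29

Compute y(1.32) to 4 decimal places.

-2.4511

Euler: y_{n+1} = y_n + h·f(t_n, y_n).
t=0.000000, y=-2.290000: f=-0.526700 → y ← -2.290000 + 0.33·(-0.526700) = -2.463811
t=0.330000, y=-2.463811: f=-0.242634 → y ← -2.463811 + 0.33·(-0.242634) = -2.543880
t=0.660000, y=-2.543880: f=0.028024 → y ← -2.543880 + 0.33·0.028024 = -2.534632
t=0.990000, y=-2.534632: f=0.253061 → y ← -2.534632 + 0.33·0.253061 = -2.451122
y(1.32) ≈ -2.4511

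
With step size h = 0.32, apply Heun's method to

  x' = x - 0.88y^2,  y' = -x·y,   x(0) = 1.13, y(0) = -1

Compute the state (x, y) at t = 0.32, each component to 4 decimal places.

1.3062, -0.6956

Heun on (x,y): k1 = f(t_n, state_n); k2 = f(t_n + h, state_n + h·k1); state_{n+1} = state_n + (h/2)·(k1 + k2).
0.000000: (1.130000, -1.000000)
  k1 = (0.250000, 1.130000)
  predictor → (1.210000, -0.638400)
  k2 = (0.851352, 0.772464)
  → (1.306216, -0.695606)
(x(0.32), y(0.32)) ≈ (1.3062, -0.6956)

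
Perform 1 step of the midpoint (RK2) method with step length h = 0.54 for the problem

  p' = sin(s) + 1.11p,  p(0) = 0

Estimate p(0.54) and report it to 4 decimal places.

0.1440

Midpoint: k1 = f(s_n, p_n); k2 = f(s_n + h/2, p_n + (h/2)·k1); p_{n+1} = p_n + h·k2.
s=0.000000, p=0.000000:
  k1 = f(0.000000, 0.000000) = 0.000000
  k2 = f(0.270000, 0.000000) = 0.266731
  p ← 0.000000 + 0.54·0.266731 = 0.144035
p(0.54) ≈ 0.1440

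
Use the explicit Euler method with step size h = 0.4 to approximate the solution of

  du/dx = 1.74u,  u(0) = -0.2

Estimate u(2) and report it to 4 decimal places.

-2.8065

Euler: u_{n+1} = u_n + h·f(x_n, u_n).
x=0.000000, u=-0.200000: f=-0.348000 → u ← -0.200000 + 0.4·(-0.348000) = -0.339200
x=0.400000, u=-0.339200: f=-0.590208 → u ← -0.339200 + 0.4·(-0.590208) = -0.575283
x=0.800000, u=-0.575283: f=-1.000993 → u ← -0.575283 + 0.4·(-1.000993) = -0.975680
x=1.200000, u=-0.975680: f=-1.697684 → u ← -0.975680 + 0.4·(-1.697684) = -1.654754
x=1.600000, u=-1.654754: f=-2.879272 → u ← -1.654754 + 0.4·(-2.879272) = -2.806462
u(2) ≈ -2.8065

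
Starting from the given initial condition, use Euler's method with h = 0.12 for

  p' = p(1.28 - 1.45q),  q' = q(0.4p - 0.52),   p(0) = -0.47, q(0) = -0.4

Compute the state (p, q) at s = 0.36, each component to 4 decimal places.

-0.8479, -0.3011

Euler on (p,q): p_{n+1} = p_n + h·p', q_{n+1} = q_n + h·q'.
0.000000: (-0.470000, -0.400000); f=(-0.874200, 0.283200) → (-0.574904, -0.366016)
0.120000: (-0.574904, -0.366016); f=(-1.040992, 0.274498) → (-0.699823, -0.333076)
0.240000: (-0.699823, -0.333076); f=(-1.233760, 0.266437) → (-0.847874, -0.301104)
(p(0.36), q(0.36)) ≈ (-0.8479, -0.3011)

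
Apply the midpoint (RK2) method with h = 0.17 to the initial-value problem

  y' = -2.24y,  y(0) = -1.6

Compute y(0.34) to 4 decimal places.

-0.7655

Midpoint: k1 = f(t_n, y_n); k2 = f(t_n + h/2, y_n + (h/2)·k1); y_{n+1} = y_n + h·k2.
t=0.000000, y=-1.600000:
  k1 = f(0.000000, -1.600000) = 3.584000
  k2 = f(0.085000, -1.295360) = 2.901606
  y ← -1.600000 + 0.17·2.901606 = -1.106727
t=0.170000, y=-1.106727:
  k1 = f(0.170000, -1.106727) = 2.479068
  k2 = f(0.255000, -0.896006) = 2.007054
  y ← -1.106727 + 0.17·2.007054 = -0.765528
y(0.34) ≈ -0.7655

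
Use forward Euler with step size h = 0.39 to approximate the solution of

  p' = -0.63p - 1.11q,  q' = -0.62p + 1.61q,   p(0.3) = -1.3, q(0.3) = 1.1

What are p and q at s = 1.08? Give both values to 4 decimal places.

Euler on (p,q): p_{n+1} = p_n + h·p', q_{n+1} = q_n + h·q'.
0.300000: (-1.300000, 1.100000); f=(-0.402000, 2.577000) → (-1.456780, 2.105030)
0.690000: (-1.456780, 2.105030); f=(-1.418812, 4.292302) → (-2.010117, 3.779028)
(p(1.08), q(1.08)) ≈ (-2.0101, 3.7790)

-2.0101, 3.7790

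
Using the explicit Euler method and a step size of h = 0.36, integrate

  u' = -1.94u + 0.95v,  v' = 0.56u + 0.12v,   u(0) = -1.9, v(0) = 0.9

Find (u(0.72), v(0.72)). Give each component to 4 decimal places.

Euler on (u,v): u_{n+1} = u_n + h·u', v_{n+1} = v_n + h·v'.
0.000000: (-1.900000, 0.900000); f=(4.541000, -0.956000) → (-0.265240, 0.555840)
0.360000: (-0.265240, 0.555840); f=(1.042614, -0.081834) → (0.110101, 0.526380)
(u(0.72), v(0.72)) ≈ (0.1101, 0.5264)

0.1101, 0.5264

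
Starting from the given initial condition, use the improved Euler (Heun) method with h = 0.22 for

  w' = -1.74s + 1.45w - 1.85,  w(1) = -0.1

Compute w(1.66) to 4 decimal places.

-4.6537

Heun: k1 = f(s_n, w_n); k2 = f(s_n + h, w_n + h·k1); w_{n+1} = w_n + (h/2)·(k1 + k2).
s=1.000000, w=-0.100000:
  k1 = f(1.000000, -0.100000) = -3.735000
  k2 = f(1.220000, -0.921700) = -5.309265
  w ← -0.100000 + (0.22/2)·(-3.735000 + (-5.309265)) = -1.094869
s=1.220000, w=-1.094869:
  k1 = f(1.220000, -1.094869) = -5.560360
  k2 = f(1.440000, -2.318148) = -7.716915
  w ← -1.094869 + (0.22/2)·(-5.560360 + (-7.716915)) = -2.555369
s=1.440000, w=-2.555369:
  k1 = f(1.440000, -2.555369) = -8.060886
  k2 = f(1.660000, -4.328764) = -11.015108
  w ← -2.555369 + (0.22/2)·(-8.060886 + (-11.015108)) = -4.653729
w(1.66) ≈ -4.6537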